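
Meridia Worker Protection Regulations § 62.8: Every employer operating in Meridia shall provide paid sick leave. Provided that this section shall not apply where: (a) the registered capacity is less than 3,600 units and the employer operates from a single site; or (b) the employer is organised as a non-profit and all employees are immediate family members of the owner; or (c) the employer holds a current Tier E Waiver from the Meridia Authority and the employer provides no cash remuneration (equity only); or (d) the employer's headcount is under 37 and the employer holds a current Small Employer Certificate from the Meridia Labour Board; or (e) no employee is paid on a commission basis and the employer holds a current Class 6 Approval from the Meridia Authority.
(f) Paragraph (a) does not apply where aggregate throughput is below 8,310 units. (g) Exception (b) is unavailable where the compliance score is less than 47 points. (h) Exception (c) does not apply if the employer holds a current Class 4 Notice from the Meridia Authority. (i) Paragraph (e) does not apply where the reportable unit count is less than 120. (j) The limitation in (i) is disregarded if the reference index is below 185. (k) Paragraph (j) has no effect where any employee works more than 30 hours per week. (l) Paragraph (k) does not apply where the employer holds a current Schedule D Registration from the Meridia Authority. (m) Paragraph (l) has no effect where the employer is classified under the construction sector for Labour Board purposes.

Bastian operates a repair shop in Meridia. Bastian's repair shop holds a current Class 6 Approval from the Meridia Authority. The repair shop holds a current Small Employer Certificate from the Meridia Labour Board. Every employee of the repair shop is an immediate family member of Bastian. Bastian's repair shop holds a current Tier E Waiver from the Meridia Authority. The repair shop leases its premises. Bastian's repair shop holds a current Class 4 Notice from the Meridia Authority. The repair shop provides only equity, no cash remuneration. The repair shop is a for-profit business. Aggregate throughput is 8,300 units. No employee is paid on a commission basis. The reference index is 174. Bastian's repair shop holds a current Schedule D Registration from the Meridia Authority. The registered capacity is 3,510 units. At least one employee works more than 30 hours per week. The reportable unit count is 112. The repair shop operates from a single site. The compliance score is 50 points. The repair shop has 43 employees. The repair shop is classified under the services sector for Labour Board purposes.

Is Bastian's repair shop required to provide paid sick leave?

Exception (a)'s conditions are all satisfied: the registered capacity is 3,510 units, less than the 3,600 units limit; the employer operates from a single site. Turning to paragraph (f): (f) operates against (a): aggregate throughput is 8,300 units, below the 8,310 units limit. So (a) is unavailable.
Exception (b) fails — the employer is for-profit.
Exception (c)'s conditions are all satisfied: a current Tier E Waiver is held; remuneration is equity-only. Turning to paragraph (h): (h) operates — a current Class 4 Notice is held. (c) is therefore removed.
Exception (d) does not apply: the employer's headcount is 43, not under 37.
Exception (e): no employee is paid on commission; a current Class 6 Approval is held — every condition holds. Considering the limiting provisions: (i) would limit (e) — the reportable unit count is 112, less than the 120 limit — but (j) sets (i) aside: (j) operates against (i): the reference index is 174, below the 185 limit. (k) operates (at least one employee exceeds 30 hours/week), but is itself disapplied by (l): (l) operates against (k): a current Schedule D Registration is held. (m) is inapplicable (the repair shop is classified under the services sector), so (l) stands. So (e) applies.

No — exception (e) applies; Bastian's repair shop is not required to provide paid sick leave.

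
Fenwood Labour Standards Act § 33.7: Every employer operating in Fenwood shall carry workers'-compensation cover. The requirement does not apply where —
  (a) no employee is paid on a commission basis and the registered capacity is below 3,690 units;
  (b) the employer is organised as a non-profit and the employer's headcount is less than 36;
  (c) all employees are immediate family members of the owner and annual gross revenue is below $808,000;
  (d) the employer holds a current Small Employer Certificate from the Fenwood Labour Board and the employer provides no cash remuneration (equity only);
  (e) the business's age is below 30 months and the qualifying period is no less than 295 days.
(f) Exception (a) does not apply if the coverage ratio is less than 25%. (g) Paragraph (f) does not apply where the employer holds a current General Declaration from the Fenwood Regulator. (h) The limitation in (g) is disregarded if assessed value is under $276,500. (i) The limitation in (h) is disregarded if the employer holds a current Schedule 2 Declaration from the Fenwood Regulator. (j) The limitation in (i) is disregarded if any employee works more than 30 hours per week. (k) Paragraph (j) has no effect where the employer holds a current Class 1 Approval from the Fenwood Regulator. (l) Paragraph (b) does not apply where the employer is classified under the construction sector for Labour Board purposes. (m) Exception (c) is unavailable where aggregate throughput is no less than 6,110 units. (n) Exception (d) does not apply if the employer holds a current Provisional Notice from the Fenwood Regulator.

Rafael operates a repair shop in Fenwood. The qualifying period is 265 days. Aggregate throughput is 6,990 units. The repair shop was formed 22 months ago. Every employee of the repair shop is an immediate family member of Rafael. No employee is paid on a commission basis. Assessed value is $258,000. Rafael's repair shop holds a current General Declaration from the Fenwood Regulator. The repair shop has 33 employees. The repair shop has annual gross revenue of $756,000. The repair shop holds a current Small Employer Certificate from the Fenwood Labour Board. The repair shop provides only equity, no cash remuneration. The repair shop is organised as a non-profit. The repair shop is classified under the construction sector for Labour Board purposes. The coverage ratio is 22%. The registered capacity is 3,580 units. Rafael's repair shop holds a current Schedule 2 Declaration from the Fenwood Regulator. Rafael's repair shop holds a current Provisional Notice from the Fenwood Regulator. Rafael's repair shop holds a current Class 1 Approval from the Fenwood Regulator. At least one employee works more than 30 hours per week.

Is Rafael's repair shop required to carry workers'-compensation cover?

Exception (a): no employee is paid on commission; the registered capacity is 3,580 units, below the 3,690 units limit — every condition holds. Applying paragraphs (f)–(k): (f) would limit (a) — the coverage ratio is 22%, less than the 25% limit — but (g) sets (f) aside: (g) operates — a current General Declaration is held. (h) is engaged (assessed value is $258,000, under the $276,500 limit), but is itself disapplied by (i): (i) is engaged — a current Schedule 2 Declaration is held. (j) would limit (i) — at least one employee exceeds 30 hours/week — but (k) sets (j) aside: (k) operates against (j): a current Class 1 Approval is held. (a) remains available.
Exception (b): the employer is a non-profit; the employer's headcount is 33, less than the 36 limit — every condition holds. But applying paragraph (l): (l) operates against (b): the repair shop is classified under the construction sector. So (b) is unavailable.
Exception (c): every employee is an immediate family member; annual gross revenue is $756,000, below the $808,000 limit — every condition holds. However, paragraph (m) must be considered: (m) operates against (c): aggregate throughput is 6,990 units, meeting the 6,110 units threshold. Exception (c) does not apply.
Exception (d) is satisfied on its face — a current Small Employer Certificate is held; remuneration is equity-only. Turning to paragraph (n): (n) operates against (d): a current Provisional Notice is held. So (d) is unavailable.
Exception (e) fails — the qualifying period is 265 days, short of 295 days.

No — exception (a) applies; Rafael's repair shop is not required to carry workers'-compensation cover.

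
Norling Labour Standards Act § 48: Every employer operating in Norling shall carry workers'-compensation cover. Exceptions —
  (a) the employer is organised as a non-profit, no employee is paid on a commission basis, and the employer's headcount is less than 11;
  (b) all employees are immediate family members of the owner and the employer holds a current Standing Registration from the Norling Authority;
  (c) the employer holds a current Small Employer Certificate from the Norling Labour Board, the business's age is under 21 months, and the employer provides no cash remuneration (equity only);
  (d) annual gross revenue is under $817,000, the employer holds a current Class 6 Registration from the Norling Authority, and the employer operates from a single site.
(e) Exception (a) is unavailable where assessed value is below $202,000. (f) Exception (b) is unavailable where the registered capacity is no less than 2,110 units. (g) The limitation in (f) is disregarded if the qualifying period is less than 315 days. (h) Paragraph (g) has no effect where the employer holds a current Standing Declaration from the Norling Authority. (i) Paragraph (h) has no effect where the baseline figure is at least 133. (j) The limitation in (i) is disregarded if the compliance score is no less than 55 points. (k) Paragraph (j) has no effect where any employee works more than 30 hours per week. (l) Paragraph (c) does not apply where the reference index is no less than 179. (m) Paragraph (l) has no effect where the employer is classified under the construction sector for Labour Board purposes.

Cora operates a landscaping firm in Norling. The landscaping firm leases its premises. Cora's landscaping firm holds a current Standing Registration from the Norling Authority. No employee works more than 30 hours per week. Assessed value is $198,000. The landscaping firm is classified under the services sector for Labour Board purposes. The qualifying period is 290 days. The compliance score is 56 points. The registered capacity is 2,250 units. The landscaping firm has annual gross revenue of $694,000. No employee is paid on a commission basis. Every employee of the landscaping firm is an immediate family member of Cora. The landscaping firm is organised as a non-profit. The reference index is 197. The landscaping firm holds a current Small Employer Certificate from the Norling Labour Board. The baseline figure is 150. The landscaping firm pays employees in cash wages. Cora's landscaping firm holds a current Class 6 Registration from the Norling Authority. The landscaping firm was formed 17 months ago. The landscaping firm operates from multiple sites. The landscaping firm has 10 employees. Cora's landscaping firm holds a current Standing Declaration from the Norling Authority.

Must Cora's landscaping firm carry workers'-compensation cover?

All of (a)'s requirements are met (the employer is a non-profit; no employee is paid on commission; the employer's headcount is 10, less than the 11 limit). But: (e) operates — assessed value is $198,000, below the $202,000 limit. (a) is therefore removed.
All of (b)'s requirements are met (every employee is an immediate family member; a current Standing Registration is held). But applying paragraphs (f)–(k): (f) applies — the registered capacity is 2,250 units, meeting the 2,110 units threshold. (g) would limit (f) — the qualifying period is 290 days, less than the 315 days limit — but (h) sets (g) aside: (h) is engaged — a current Standing Declaration is held. (i) operates (the baseline figure is 150, meeting the 133 threshold), but is set aside by (j): (j) is triggered — the compliance score is 56 points, meeting the 55 points threshold. (k), which would lift (j), is not engaged — no employee exceeds 30 hours/week. (b) is therefore removed.
Exception (c) fails — employees are paid cash wages.
Exception (d) does not apply: the employer operates from multiple sites.
No exception applies. The general rule governs.

Yes — Cora's landscaping firm must carry workers'-compensation cover.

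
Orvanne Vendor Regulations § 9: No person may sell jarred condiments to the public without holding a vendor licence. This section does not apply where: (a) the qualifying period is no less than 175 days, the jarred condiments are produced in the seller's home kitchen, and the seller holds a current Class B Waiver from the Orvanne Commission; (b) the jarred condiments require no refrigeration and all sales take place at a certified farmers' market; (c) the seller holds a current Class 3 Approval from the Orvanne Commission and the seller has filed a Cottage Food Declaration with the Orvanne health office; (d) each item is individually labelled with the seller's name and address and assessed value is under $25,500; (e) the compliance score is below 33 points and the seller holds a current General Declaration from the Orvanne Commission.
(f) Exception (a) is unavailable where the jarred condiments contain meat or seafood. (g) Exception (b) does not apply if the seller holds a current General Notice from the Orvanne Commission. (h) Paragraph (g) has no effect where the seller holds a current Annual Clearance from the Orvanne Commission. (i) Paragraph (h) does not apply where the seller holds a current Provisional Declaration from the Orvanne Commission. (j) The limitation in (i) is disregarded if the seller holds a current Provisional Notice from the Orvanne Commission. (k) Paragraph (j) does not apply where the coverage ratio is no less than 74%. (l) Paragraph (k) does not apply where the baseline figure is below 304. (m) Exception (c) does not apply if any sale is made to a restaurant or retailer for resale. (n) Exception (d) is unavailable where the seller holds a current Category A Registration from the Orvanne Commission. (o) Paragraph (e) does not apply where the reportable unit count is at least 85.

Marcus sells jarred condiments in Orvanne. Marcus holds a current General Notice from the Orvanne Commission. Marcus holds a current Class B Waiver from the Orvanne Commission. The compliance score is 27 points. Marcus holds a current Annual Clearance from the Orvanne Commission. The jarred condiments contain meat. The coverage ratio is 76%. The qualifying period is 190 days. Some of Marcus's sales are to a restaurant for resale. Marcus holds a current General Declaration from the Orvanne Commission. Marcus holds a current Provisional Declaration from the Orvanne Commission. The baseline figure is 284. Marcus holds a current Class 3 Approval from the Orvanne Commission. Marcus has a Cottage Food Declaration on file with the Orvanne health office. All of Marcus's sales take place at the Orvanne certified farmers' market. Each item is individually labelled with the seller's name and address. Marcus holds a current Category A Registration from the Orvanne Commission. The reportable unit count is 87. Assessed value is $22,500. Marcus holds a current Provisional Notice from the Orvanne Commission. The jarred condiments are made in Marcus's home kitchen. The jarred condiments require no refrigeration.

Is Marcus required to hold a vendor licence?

Exception (a)'s conditions are all satisfied: the qualifying period is 190 days, meeting the 175 days threshold; the jarred condiments are home-kitchen produced; a current Class B Waiver is held. However, paragraph (f) must be considered: (f) operates against (a): the jarred condiments contain meat. So (a) is unavailable.
All of (b)'s requirements are met (the jarred condiments are shelf-stable; all sales are at a certified farmers' market). As to paragraphs (g)–(l): (g) operates (a current General Notice is held), but is displaced by (h): (h) is triggered — a current Annual Clearance is held. (i) is triggered (a current Provisional Declaration is held), but is overridden by (j): (j) operates against (i): a current Provisional Notice is held. (k) applies (the coverage ratio is 76%, meeting the 74% threshold), but yields to (l): (l) operates — the baseline figure is 284, below the 304 limit. So (b) applies.
Exception (c)'s conditions are all satisfied: a current Class 3 Approval is held; a Cottage Food Declaration is on file. However, paragraph (m) must be considered: (m) operates against (c): some sales are to a restaurant for resale. Exception (c) does not apply.
All of (d)'s requirements are met (items are individually labelled; assessed value is $22,500, under the $25,500 limit). Turning to paragraph (n): (n) operates against (d): a current Category A Registration is held. So (d) is unavailable.
Exception (e)'s conditions are all satisfied: the compliance score is 27 points, below the 33 points limit; a current General Declaration is held. But applying paragraph (o): (o) is triggered — the reportable unit count is 87, meeting the 85 threshold. (e) is therefore removed.

No — exception (b) applies; Marcus is not required to hold a vendor licence.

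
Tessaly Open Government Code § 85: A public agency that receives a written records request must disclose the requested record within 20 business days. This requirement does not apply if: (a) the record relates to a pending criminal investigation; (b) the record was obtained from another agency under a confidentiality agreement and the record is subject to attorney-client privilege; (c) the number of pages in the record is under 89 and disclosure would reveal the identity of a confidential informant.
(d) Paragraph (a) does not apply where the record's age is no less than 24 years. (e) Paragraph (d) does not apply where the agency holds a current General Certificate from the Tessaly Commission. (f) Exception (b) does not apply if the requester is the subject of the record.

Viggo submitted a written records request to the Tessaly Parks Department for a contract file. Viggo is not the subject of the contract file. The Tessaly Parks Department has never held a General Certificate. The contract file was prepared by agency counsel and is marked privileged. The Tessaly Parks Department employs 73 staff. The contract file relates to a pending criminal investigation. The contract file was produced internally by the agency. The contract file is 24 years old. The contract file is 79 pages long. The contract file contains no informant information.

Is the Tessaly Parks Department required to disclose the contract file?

Exception (a)'s conditions are all satisfied: the contract file relates to a pending investigation. Turning to paragraphs (d)–(e): (d) is triggered — the record's age is 24 years, meeting the 24 years threshold. (e), which would lift (d), does not operate here — no current General Certificate is held. (a) is therefore removed.
Exception (b) does not apply: the contract file was produced internally.
Exception (c) does not apply: the contract file contains no informant information.
No exception applies. The general rule governs.

Yes — the Tessaly Parks Department must disclose the contract file.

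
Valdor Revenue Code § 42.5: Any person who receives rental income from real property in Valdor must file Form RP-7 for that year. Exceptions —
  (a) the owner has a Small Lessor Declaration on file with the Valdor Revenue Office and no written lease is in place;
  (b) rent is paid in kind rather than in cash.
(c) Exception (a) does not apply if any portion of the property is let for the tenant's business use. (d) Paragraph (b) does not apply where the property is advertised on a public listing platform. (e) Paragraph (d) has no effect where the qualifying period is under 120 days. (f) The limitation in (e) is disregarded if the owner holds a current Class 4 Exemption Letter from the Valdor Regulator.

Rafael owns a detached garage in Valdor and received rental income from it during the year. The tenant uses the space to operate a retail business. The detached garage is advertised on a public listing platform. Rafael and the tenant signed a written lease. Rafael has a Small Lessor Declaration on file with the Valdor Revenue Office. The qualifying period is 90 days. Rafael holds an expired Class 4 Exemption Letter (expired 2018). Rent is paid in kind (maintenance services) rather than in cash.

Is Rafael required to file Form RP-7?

No — exception (b) applies; Rafael is not required to file Form RP-7.

Exception (a) fails — a written lease is in place.
All of (b)'s requirements are met (rent is paid in kind). Considering the limiting provisions: (d) would limit (b) — the property is publicly advertised — but (e) sets (d) aside: (e) is engaged — the qualifying period is 90 days, under the 120 days limit. (f) is not engaged (the Class 4 Exemption Letter is not current), so (e) stands. (b) remains available.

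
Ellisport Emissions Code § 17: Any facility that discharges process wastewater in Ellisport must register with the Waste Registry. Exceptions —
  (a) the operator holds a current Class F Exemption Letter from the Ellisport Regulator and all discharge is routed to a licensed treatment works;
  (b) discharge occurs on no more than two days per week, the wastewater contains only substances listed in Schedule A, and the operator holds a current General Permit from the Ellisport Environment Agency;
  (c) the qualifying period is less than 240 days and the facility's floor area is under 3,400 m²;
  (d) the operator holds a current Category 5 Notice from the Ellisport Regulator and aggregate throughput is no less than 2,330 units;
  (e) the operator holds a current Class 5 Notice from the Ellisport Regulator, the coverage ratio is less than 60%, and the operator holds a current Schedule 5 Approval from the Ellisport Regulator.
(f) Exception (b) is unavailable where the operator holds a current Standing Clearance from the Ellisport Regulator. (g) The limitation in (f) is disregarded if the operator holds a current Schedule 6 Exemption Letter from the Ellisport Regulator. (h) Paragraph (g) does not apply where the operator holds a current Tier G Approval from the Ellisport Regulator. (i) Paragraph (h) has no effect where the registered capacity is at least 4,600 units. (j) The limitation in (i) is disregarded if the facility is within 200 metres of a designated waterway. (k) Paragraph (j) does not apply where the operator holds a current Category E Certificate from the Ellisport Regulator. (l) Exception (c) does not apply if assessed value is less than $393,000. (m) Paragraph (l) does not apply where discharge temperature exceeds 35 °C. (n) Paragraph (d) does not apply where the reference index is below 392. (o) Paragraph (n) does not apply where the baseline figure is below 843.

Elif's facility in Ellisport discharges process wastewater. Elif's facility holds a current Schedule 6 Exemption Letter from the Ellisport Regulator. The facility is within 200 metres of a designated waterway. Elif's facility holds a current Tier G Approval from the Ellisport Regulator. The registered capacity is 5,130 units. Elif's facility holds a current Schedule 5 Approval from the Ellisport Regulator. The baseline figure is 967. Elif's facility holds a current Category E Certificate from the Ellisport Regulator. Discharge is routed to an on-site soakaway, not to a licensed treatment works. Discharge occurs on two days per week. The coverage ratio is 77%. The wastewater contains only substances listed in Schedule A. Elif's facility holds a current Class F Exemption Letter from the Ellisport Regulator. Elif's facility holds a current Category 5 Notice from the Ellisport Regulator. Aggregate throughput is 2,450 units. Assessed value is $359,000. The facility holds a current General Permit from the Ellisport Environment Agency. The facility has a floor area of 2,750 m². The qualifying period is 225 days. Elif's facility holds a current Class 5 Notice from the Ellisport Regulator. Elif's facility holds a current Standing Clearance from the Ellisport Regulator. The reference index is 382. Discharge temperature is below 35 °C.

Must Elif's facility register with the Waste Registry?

Exception (a) does not apply: discharge is not routed to a licensed treatment works.
Exception (b)'s conditions are all satisfied: discharge occurs on no more than two days per week; the wastewater is Schedule-A-only; a current General Permit is held. Considering the limiting provisions: (f) would limit (b) — a current Standing Clearance is held — but (g) sets (f) aside: (g) operates against (f): a current Schedule 6 Exemption Letter is held. (h) is engaged (a current Tier G Approval is held), but yields to (i): (i) is triggered — the registered capacity is 5,130 units, meeting the 4,600 units threshold. (j) is engaged (the facility is within 200 m of a designated waterway), but is set aside by (k): (k) operates against (j): a current Category E Certificate is held. (b) remains available.
Exception (c) is satisfied on its face — the qualifying period is 225 days, less than the 240 days limit; the facility's floor area is 2,750 m², under the 3,400 m² limit. But: (l) applies — assessed value is $359,000, less than the $393,000 limit. (m) is not engaged (discharge temperature is below 35 °C), so (l) stands. So (c) is unavailable.
Exception (d) is satisfied on its face — a current Category 5 Notice is held; aggregate throughput is 2,450 units, meeting the 2,330 units threshold. But: (n) operates against (d): the reference index is 382, below the 392 limit. (o) is not engaged (the baseline figure is 967, not below 843), so (n) stands. (d) is therefore removed.
Exception (e) fails — the coverage ratio is 77%, not less than 60%.

No — exception (b) applies; Elif's facility is not required to register with the Waste Registry.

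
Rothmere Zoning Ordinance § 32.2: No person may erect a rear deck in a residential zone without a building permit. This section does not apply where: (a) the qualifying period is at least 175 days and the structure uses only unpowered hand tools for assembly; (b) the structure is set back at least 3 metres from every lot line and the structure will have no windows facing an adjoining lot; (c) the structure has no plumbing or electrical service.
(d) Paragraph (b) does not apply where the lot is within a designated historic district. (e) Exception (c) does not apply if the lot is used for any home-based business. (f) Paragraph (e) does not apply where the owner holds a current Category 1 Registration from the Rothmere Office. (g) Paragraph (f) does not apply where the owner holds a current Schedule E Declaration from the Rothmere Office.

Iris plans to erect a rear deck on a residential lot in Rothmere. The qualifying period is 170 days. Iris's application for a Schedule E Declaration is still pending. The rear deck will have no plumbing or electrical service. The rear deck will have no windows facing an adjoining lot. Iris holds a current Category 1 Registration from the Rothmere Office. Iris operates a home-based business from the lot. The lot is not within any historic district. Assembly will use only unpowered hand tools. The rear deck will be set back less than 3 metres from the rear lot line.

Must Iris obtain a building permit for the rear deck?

No — exception (c) applies; Iris does not need a building permit.

Exception (a) does not apply: the qualifying period is 170 days, short of 175 days.
Exception (b) fails — the rear setback is under 3 m.
Exception (c): there is no plumbing or electrical service — every condition holds. Applying paragraphs (e)–(g): (e) would limit (c) — a home-based business operates on the lot — but (f) sets (e) aside: (f) applies — a current Category 1 Registration is held. (g) is not triggered (no current Schedule E Declaration is held), so (f) stands. Exception (c) stands.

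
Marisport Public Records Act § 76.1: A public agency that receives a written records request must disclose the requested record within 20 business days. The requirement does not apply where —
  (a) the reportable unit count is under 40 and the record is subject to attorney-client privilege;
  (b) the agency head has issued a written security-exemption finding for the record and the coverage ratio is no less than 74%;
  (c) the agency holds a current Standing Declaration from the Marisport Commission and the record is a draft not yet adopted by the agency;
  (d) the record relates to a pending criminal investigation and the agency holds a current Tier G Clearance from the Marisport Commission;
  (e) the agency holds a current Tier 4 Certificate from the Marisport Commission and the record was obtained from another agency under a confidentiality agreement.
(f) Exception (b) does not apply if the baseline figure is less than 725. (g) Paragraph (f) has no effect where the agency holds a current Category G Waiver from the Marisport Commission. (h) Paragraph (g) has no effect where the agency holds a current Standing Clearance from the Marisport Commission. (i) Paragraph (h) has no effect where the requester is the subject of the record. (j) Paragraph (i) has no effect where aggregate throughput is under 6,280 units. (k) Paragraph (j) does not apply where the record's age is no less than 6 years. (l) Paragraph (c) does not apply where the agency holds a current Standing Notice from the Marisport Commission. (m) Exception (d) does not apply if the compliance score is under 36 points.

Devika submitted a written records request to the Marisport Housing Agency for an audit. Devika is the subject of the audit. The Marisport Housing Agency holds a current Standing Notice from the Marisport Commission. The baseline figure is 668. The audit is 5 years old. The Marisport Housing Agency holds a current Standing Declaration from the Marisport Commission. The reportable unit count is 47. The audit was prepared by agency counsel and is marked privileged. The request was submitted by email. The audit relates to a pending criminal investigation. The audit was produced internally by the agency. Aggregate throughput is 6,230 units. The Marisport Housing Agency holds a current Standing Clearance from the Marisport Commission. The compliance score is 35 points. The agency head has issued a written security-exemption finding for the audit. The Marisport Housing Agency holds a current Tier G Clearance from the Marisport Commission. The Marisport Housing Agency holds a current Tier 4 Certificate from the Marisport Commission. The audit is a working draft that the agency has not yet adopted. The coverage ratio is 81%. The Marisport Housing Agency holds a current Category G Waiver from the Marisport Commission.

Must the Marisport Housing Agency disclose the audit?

Yes — the Marisport Housing Agency must disclose the audit.

Exception (a) does not apply: the reportable unit count is 47, not under 40.
Exception (b): a written security-exemption finding has been issued; the coverage ratio is 81%, meeting the 74% threshold — every condition holds. Turning to paragraphs (f)–(k): (f) operates against (b): the baseline figure is 668, less than the 725 limit. (g) applies (a current Category G Waiver is held), but is displaced by (h): (h) operates against (g): a current Standing Clearance is held. (i) would limit (h) — Devika is the subject of the audit — but (j) sets (i) aside: (j) operates against (i): aggregate throughput is 6,230 units, under the 6,280 units limit. (k), which would lift (j), does not operate here — the record's age is 5 years, short of 6 years. So (b) is unavailable.
All of (c)'s requirements are met (a current Standing Declaration is held; the audit is an unadopted draft). However, paragraph (l) must be considered: (l) is engaged — a current Standing Notice is held. Exception (c) does not apply.
All of (d)'s requirements are met (the audit relates to a pending investigation; a current Tier G Clearance is held). However, paragraph (m) must be considered: (m) operates — the compliance score is 35 points, under the 36 points limit. Exception (d) does not apply.
Exception (e) fails — the audit was produced internally.
None of the exceptions is available; § 76.1 applies in full.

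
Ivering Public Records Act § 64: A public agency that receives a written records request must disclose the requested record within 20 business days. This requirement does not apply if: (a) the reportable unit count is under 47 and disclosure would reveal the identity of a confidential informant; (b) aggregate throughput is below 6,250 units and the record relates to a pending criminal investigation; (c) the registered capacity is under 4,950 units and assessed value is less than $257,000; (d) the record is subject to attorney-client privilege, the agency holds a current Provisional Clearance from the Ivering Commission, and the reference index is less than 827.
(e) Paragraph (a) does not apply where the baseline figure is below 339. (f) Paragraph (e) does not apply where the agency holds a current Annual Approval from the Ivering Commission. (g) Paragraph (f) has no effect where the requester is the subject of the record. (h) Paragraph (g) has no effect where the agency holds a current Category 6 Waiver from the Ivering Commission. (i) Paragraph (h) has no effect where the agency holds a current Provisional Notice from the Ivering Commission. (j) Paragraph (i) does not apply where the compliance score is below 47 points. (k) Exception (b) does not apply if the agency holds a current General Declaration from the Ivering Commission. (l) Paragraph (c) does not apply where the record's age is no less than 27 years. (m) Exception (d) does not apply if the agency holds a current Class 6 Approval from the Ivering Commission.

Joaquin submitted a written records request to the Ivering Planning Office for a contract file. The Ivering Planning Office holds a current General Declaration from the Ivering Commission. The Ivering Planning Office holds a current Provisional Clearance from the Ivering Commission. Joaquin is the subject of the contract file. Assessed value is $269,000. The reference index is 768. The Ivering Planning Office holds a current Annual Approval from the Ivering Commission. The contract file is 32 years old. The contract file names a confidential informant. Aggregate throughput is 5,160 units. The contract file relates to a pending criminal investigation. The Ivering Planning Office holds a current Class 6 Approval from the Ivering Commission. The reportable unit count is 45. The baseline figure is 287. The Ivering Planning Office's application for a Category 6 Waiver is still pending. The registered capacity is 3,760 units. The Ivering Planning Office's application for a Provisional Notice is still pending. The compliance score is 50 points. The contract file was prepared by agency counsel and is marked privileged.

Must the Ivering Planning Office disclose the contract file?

Yes — the Ivering Planning Office must disclose the contract file.

Exception (a)'s conditions are all satisfied: the reportable unit count is 45, under the 47 limit; the contract file names a confidential informant. Turning to paragraphs (e)–(j): (e) operates — the baseline figure is 287, below the 339 limit. (f) is triggered (a current Annual Approval is held), but is set aside by (g): (g) operates against (f): Joaquin is the subject of the contract file. (h) is not triggered (there is no Category 6 Waiver in force), so (g) stands. (a) is therefore removed.
Exception (b)'s conditions are all satisfied: aggregate throughput is 5,160 units, below the 6,250 units limit; the contract file relates to a pending investigation. Turning to paragraph (k): (k) operates against (b): a current General Declaration is held. Exception (b) does not apply.
Exception (c) fails — assessed value is $269,000, not less than $257,000.
All of (d)'s requirements are met (the contract file is privileged; a current Provisional Clearance is held; the reference index is 768, less than the 827 limit). However, paragraph (m) must be considered: (m) operates — a current Class 6 Approval is held. So (d) is unavailable.
Every exception is unavailable, so the rule governs.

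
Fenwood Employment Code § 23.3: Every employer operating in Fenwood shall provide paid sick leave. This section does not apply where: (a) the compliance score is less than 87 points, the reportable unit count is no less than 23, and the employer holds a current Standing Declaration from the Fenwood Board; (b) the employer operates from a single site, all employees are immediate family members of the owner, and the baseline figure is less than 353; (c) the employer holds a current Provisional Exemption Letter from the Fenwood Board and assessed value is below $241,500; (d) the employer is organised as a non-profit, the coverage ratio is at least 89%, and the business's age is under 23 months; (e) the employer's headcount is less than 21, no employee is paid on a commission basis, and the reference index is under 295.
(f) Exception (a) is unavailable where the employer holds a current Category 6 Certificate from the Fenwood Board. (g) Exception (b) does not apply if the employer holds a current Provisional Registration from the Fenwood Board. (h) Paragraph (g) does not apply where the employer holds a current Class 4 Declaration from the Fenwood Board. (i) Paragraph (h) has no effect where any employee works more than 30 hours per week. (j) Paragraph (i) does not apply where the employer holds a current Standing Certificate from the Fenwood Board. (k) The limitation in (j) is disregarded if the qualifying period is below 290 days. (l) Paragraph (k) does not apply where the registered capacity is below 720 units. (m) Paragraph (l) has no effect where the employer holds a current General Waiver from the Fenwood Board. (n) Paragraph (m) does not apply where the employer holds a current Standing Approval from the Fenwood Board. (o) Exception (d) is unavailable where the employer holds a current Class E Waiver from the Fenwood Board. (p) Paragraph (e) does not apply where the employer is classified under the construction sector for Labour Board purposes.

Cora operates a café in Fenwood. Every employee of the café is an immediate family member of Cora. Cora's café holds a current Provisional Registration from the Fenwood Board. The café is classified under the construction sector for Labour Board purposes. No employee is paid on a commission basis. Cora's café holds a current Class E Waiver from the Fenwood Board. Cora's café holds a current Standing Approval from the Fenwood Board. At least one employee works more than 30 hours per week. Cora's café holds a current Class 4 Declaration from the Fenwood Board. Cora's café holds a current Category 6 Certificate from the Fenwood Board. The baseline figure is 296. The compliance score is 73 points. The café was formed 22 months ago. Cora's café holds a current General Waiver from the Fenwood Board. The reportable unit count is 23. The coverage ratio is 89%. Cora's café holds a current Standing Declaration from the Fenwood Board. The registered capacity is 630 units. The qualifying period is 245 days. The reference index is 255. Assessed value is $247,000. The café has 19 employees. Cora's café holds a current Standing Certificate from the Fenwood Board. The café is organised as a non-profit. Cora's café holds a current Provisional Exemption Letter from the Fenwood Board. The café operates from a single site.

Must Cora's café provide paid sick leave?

Exception (a) is satisfied on its face — the compliance score is 73 points, less than the 87 points limit; the reportable unit count is 23, meeting the 23 threshold; a current Standing Declaration is held. But: (f) operates — a current Category 6 Certificate is held. So (a) is unavailable.
Exception (b) is satisfied on its face — the employer operates from a single site; every employee is an immediate family member; the baseline figure is 296, less than the 353 limit. Under paragraphs (g)–(n): (g) would limit (b) — a current Provisional Registration is held — but (h) sets (g) aside: (h) is engaged — a current Class 4 Declaration is held. (i) would limit (h) — at least one employee exceeds 30 hours/week — but (j) sets (i) aside: (j) is triggered — a current Standing Certificate is held. (k) applies (the qualifying period is 245 days, below the 290 days limit), but is itself disapplied by (l): (l) operates against (k): the registered capacity is 630 units, below the 720 units limit. (m) operates (a current General Waiver is held), but is overridden by (n): (n) is engaged — a current Standing Approval is held. Exception (b) stands.
Exception (c) requires that assessed value is below $241,500; but assessed value is $247,000, not below $241,500, so (c) is unavailable.
All of (d)'s requirements are met (the employer is a non-profit; the coverage ratio is 89%, meeting the 89% threshold; the business's age is 22 months, under the 23 months limit). Turning to paragraph (o): (o) operates against (d): a current Class E Waiver is held. (d) is therefore removed.
Exception (e) is satisfied on its face — the employer's headcount is 19, less than the 21 limit; no employee is paid on commission; the reference index is 255, under the 295 limit. However, paragraph (p) must be considered: (p) operates against (e): the café is classified under the construction sector. So (e) is unavailable.

No — exception (b) applies; Cora's café is not required to provide paid sick leave.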